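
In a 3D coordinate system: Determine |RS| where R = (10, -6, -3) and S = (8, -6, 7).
d = √[(-2)² + (0)² + (10)²] = √104 = 10.2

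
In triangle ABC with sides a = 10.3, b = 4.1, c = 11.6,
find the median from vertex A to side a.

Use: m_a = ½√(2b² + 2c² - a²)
m_a = ½√(2·4.1² + 2·11.6² - 10.3²)
m_a = ½√(33.62 + 269.12 - 106.09) = ½√196.65 = 7.012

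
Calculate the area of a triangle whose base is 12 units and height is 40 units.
Area = (1/2) * base * height
Area = (1/2) * 12 * 40
Area = 240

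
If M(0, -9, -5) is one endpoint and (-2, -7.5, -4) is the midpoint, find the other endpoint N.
N = (2×(-2) - 0, 2×(-7.5) - (-9), 2×(-4) - (-5)) = (-4, -6, -3)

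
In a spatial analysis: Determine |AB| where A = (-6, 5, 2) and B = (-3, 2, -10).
d = √[(3)² + (-3)² + (-12)²] = √162 = 12.73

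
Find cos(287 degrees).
cos(287 degrees) = 0.2924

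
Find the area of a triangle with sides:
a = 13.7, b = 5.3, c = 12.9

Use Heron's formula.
s = (a+b+c)/2 = (13.7+5.3+12.9)/2 = 15.95
A = √(s(s-a)(s-b)(s-c)) = √(15.95·2.25·10.65·3.05)
A = √1165.72 = 34.14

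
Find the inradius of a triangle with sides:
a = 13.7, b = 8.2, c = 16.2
s = (a+b+c)/2 = (13.7+8.2+16.2)/2 = 19.05
Area = √(s(s-a)(s-b)(s-c)) = √(19.05·5.35·10.85·2.85) = 56.1386
r = Area/s = 56.1386/19.05 = 2.947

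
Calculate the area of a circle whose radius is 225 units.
Area = pi * r²
Area = pi * 225²
Area = pi * 50625
Area = 159043.13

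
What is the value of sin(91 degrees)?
sin(91 degrees) = 0.9998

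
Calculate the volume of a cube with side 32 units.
Volume = s³
Volume = 32³
Volume = 32768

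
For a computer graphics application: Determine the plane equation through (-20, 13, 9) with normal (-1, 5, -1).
d = n·P = (-1)(-20) + (5)(13) + (-1)(9) = 76
Plane: -x + 5y - z = 76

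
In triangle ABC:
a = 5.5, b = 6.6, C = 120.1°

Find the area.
Using A = ½ab·sin(C):
A = ½·5.5·6.6·sin(120.1°) = ½·36.3·0.865151 = 15.7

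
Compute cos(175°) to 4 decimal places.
cos(175 degrees) = -0.9962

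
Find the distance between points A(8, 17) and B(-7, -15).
Using the distance formula: d = sqrt((x₂-x₁)² + (y₂-y₁)²)
dx = (-7) - 8 = -15
dy = (-15) - 17 = -32
d = sqrt((-15)² + (-32)²) = sqrt(225 + 1024) = sqrt(1249) = 35.34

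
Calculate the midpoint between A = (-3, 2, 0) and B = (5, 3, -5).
Midpoint = ((-3+5)/2, (2+3)/2, (0-5)/2) = (1, 2.5, -2.5)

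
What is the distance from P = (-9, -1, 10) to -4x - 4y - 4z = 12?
d = |(-4)(-9) + (-4)(-1) + (-4)(10) - (12)| / √((-4)² + (-4)² + (-4)²) = 12/√48 = 1.732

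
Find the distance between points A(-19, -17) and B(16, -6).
Using the distance formula: d = sqrt((x₂-x₁)² + (y₂-y₁)²)
dx = 16 - (-19) = 35
dy = (-6) - (-17) = 11
d = sqrt(35² + 11²) = sqrt(1225 + 121) = sqrt(1346) = 36.69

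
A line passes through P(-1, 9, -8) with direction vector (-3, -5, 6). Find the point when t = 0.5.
P(0.5) = (-1 + (-3)(0.5), 9 + (-5)(0.5), -8 + 6(0.5)) = (-2.5, 6.5, -5)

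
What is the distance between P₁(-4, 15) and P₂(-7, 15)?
Using the distance formula: d = sqrt((x₂-x₁)² + (y₂-y₁)²)
dx = (-7) - (-4) = -3
dy = 15 - 15 = 0
d = sqrt((-3)² + 0²) = sqrt(9 + 0) = sqrt(9) = 3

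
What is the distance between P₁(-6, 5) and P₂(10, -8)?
Using the distance formula: d = sqrt((x₂-x₁)² + (y₂-y₁)²)
dx = 10 - (-6) = 16
dy = (-8) - 5 = -13
d = sqrt(16² + (-13)²) = sqrt(256 + 169) = sqrt(425) = 20.62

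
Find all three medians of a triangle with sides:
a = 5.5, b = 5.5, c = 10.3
Using m_x = ½√(2y² + 2z² - x²):
m_a = ½√(2·5.5² + 2·10.3² - 5.5²) = ½√242.43 = 7.785
m_b = ½√(2·5.5² + 2·10.3² - 5.5²) = ½√242.43 = 7.785
m_c = ½√(2·5.5² + 2·5.5² - 10.3²) = ½√14.91 = 1.931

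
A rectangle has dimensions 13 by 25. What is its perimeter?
Perimeter = 2 * (length + width)
Perimeter = 2 * (13 + 25)
Perimeter = 2 * 38
Perimeter = 76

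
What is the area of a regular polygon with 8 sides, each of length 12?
For a regular 8-gon with side length s = 12:
Apothem a = s / (2*tan(pi/8)) = 12 / (2*tan(pi/8)) ≈ 14.4853
Perimeter P = 8 * 12 = 96
Area = (1/2) * P * a = (1/2) * 96 * 14.4853 = 695.29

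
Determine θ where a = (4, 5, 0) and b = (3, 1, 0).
a·b = 17, |a|² = 41, |b|² = 10
cos θ = 17/√410 ≈ 0.8396
θ ≈ 32.91°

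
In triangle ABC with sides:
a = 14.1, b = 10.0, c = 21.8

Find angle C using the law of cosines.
cos(C) = (a² + b² - c²)/(2ab)
cos(C) = (14.1² + 10.0² - 21.8²)/(2·14.1·10.0) = -176.43/282 = -0.625638
C = arccos(-0.625638) = 128.7°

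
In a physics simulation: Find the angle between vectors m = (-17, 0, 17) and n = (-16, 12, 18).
m·n = 578, |m|² = 578, |n|² = 724
cos θ = 578/√418472 ≈ 0.8935
θ ≈ 26.68°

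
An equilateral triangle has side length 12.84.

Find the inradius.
For an equilateral triangle, r = s/(2√3) where s is the side.
r = 12.84/(2√3) = 12.84/3.464102 = 3.707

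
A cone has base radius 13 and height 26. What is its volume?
Volume = (1/3) * pi * r² * h
Volume = (1/3) * pi * 13² * 26
Volume = (1/3) * pi * 169 * 26
Volume = (1/3) * pi * 4394
Volume = 4601.39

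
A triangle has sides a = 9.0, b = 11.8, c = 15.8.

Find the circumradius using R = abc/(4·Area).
s = (a+b+c)/2 = 18.3
Area = √(s(s-a)(s-b)(s-c)) = √(18.3·9.3·6.5·2.5) = 52.5889
R = abc/(4·Area) = (9.0·11.8·15.8)/(4·52.5889) = 1677.96/210.3556 = 7.977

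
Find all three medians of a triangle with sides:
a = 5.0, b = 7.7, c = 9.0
Using m_x = ½√(2y² + 2z² - x²):
m_a = ½√(2·7.7² + 2·9.0² - 5.0²) = ½√255.58 = 7.993
m_b = ½√(2·5.0² + 2·9.0² - 7.7²) = ½√152.71 = 6.179
m_c = ½√(2·5.0² + 2·7.7² - 9.0²) = ½√87.58 = 4.679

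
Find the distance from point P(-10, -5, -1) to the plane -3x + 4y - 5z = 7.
d = |(-3)(-10) + 4(-5) + (-5)(-1) - (7)| / √((-3)² + 4² + (-5)²) = 8/√50 = 1.131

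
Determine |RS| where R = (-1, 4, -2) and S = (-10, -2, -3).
d = √[(-9)² + (-6)² + (-1)²] = √118 = 10.86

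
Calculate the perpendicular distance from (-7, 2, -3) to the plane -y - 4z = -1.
d = |0(-7) + (-1)(2) + (-4)(-3) - (-1)| / √(0² + (-1)² + (-4)²) = 11/√17 = 2.668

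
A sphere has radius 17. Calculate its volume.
Volume = (4/3) * pi * r³
Volume = (4/3) * pi * 17³
Volume = (4/3) * pi * 4913
Volume = 20579.53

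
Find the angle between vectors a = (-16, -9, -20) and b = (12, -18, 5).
a·b = -130, |a|² = 737, |b|² = 493
cos θ = -130/√363341 ≈ -0.2157
θ ≈ 102.5°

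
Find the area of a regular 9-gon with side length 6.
For a regular 9-gon with side length s = 6:
Apothem a = s / (2*tan(pi/9)) = 6 / (2*tan(pi/9)) ≈ 8.24243
Perimeter P = 9 * 6 = 54
Area = (1/2) * P * a = (1/2) * 54 * 8.24243 = 222.55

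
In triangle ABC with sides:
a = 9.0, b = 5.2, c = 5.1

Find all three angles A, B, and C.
By the law of cosines:
cos(A) = (b² + c² - a²)/(2bc) = -0.526961  →  A = 121.8°
cos(B) = (a² + c² - b²)/(2ac) = 0.871133  →  B = 29.41°
cos(C) = (a² + b² - c²)/(2ab) = 0.876389  →  C = 28.79°
Check: A + B + C = 180.0° ✓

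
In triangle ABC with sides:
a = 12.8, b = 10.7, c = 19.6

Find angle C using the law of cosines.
cos(C) = (a² + b² - c²)/(2ab)
cos(C) = (12.8² + 10.7² - 19.6²)/(2·12.8·10.7) = -105.83/273.92 = -0.386354
C = arccos(-0.386354) = 112.7°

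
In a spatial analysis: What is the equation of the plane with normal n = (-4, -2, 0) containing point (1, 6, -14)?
d = n·P = (-4)(1) + (-2)(6) + (0)(-14) = -16
Plane: -4x - 2y = -16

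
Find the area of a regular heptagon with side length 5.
For a regular 7-gon with side length s = 5:
Apothem a = s / (2*tan(pi/7)) = 5 / (2*tan(pi/7)) ≈ 5.1913
Perimeter P = 7 * 5 = 35
Area = (1/2) * P * a = (1/2) * 35 * 5.1913 = 90.85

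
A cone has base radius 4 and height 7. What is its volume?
Volume = (1/3) * pi * r² * h
Volume = (1/3) * pi * 4² * 7
Volume = (1/3) * pi * 16 * 7
Volume = (1/3) * pi * 112
Volume = 117.29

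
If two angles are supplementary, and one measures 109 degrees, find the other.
Supplementary angles sum to 180 degrees.
Other angle = 180 - 109
Other angle = 71 degrees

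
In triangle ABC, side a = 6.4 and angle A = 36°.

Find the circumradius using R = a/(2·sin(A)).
R = a/(2·sin(A)) = 6.4/(2·sin(36°))
R = 6.4/(2·0.587785) = 6.4/1.175571 = 5.444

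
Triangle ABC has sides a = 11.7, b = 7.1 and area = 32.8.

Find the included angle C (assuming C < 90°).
Area = ½ab·sin(C)  →  sin(C) = 2·Area/(ab)
sin(C) = 2·32.8/(11.7·7.1) = 0.789695
C = arcsin(0.789695) = 52.16°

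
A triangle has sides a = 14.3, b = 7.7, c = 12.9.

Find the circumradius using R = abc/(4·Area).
s = (a+b+c)/2 = 17.45
Area = √(s(s-a)(s-b)(s-c)) = √(17.45·3.15·9.75·4.55) = 49.3811
R = abc/(4·Area) = (14.3·7.7·12.9)/(4·49.3811) = 1420.419/197.5244 = 7.191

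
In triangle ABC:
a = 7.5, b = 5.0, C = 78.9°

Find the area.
Using A = ½ab·sin(C):
A = ½·7.5·5.0·sin(78.9°) = ½·37.5·0.981293 = 18.4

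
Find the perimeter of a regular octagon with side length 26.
Perimeter = number of sides * side length
Perimeter = 8 * 26
Perimeter = 208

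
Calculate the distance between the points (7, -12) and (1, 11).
Using the distance formula: d = sqrt((x₂-x₁)² + (y₂-y₁)²)
dx = 1 - 7 = -6
dy = 11 - (-12) = 23
d = sqrt((-6)² + 23²) = sqrt(36 + 529) = sqrt(565) = 23.77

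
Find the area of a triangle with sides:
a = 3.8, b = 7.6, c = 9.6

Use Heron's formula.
s = (a+b+c)/2 = (3.8+7.6+9.6)/2 = 10.5
A = √(s(s-a)(s-b)(s-c)) = √(10.5·6.7·2.9·0.9)
A = √183.614 = 13.55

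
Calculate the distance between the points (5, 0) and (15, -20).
Using the distance formula: d = sqrt((x₂-x₁)² + (y₂-y₁)²)
dx = 15 - 5 = 10
dy = (-20) - 0 = -20
d = sqrt(10² + (-20)²) = sqrt(100 + 400) = sqrt(500) = 22.36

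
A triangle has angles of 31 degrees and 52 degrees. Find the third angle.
Sum of angles in a triangle = 180 degrees
Third angle = 180 - 31 - 52
Third angle = 97 degrees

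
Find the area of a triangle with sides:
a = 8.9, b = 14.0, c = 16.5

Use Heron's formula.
s = (a+b+c)/2 = (8.9+14.0+16.5)/2 = 19.7
A = √(s(s-a)(s-b)(s-c)) = √(19.7·10.8·5.7·3.2)
A = √3880.74 = 62.3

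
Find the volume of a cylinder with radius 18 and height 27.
Volume = pi * r² * h
Volume = pi * 18² * 27
Volume = pi * 324 * 27
Volume = pi * 8748
Volume = 27482.65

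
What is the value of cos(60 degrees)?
cos(60 degrees) = 1/2
Decimal approximation: 0.5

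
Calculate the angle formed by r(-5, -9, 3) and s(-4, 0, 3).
r·s = 29, |r|² = 115, |s|² = 25
cos θ = 29/√2875 ≈ 0.5409
θ ≈ 57.26°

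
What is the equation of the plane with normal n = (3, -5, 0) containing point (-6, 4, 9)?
d = n·P = (3)(-6) + (-5)(4) + (0)(9) = -38
Plane: 3x - 5y = -38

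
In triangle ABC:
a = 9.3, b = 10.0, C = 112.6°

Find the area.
Using A = ½ab·sin(C):
A = ½·9.3·10.0·sin(112.6°) = ½·93·0.923210 = 42.93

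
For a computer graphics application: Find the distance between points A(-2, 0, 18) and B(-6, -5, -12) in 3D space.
d = √[(-4)² + (-5)² + (-30)²] = √941 = 30.68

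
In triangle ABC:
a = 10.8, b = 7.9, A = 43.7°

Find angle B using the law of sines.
sin(B)/b = sin(A)/a
sin(B) = b·sin(A)/a = 7.9·sin(43.7°)/10.8 = 0.505368
B = arcsin(0.505368) = 30.36°  (b ≤ a, so B ≤ A and the acute solution is unique)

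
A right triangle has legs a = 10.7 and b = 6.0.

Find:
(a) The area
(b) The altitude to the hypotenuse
(a) Area = ½ab = ½·10.7·6.0 = 32.1
(b) Hypotenuse c = √(10.7² + 6.0²) = √150.49 = 12.2674
    Area = ½·c·h_c  →  h_c = 2·Area/c = 2·32.1/12.2674 = 5.233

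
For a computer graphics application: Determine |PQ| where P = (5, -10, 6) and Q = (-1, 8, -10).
d = √[(-6)² + (18)² + (-16)²] = √616 = 24.82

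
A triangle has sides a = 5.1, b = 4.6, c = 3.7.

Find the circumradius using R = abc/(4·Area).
s = (a+b+c)/2 = 6.7
Area = √(s(s-a)(s-b)(s-c)) = √(6.7·1.6·2.1·3) = 8.21803
R = abc/(4·Area) = (5.1·4.6·3.7)/(4·8.21803) = 86.802/32.87212 = 2.641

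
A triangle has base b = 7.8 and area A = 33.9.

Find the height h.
A = ½bh  →  h = 2A/b
h = 2·33.9/7.8 = 8.692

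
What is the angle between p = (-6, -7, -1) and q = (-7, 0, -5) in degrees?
p·q = 47, |p|² = 86, |q|² = 74
cos θ = 47/√6364 ≈ 0.5892
θ ≈ 53.9°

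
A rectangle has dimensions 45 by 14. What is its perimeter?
Perimeter = 2 * (length + width)
Perimeter = 2 * (45 + 14)
Perimeter = 2 * 59
Perimeter = 118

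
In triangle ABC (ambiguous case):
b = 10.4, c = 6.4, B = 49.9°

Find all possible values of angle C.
sin(C)/c = sin(B)/b  →  sin(C) = c·sin(B)/b = 6.4·sin(49.9°)/10.4 = 0.470721
C₁ = arcsin(0.470721) = 28.08°,  C₂ = 180° - C₁ = 151.92°
Check C₂: A = 180° - 49.9° - 151.92° = -21.82° ≤ 0, rejected
C = 28.08° (one solution)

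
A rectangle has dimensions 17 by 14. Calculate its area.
Area = length * width
Area = 17 * 14
Area = 238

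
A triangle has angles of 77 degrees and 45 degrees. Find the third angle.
Sum of angles in a triangle = 180 degrees
Third angle = 180 - 77 - 45
Third angle = 58 degrees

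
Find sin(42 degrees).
sin(42 degrees) = 0.6691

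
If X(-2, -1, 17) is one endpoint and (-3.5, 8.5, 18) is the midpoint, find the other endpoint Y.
Y = (2×(-3.5) - (-2), 2×8.5 - (-1), 2×18 - 17) = (-5, 18, 19)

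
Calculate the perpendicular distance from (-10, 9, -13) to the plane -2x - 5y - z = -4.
d = |(-2)(-10) + (-5)(9) + (-1)(-13) - (-4)| / √((-2)² + (-5)² + (-1)²) = 8/√30 = 1.461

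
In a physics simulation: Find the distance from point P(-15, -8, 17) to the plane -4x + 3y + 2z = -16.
d = |(-4)(-15) + 3(-8) + 2(17) - (-16)| / √((-4)² + 3² + 2²) = 86/√29 = 15.97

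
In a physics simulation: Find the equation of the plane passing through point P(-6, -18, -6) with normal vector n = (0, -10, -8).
d = n·P = (0)(-6) + (-10)(-18) + (-8)(-6) = 228
Plane: -10y - 8z = 228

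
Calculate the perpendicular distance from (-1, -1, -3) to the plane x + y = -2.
d = |1(-1) + 1(-1) + 0(-3) - (-2)| / √(1² + 1² + 0²) = 0/√2 = 0.0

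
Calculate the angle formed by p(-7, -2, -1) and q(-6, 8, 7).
p·q = 19, |p|² = 54, |q|² = 149
cos θ = 19/√8046 ≈ 0.2118
θ ≈ 77.77°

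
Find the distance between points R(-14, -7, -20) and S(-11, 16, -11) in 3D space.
d = √[(3)² + (23)² + (9)²] = √619 = 24.88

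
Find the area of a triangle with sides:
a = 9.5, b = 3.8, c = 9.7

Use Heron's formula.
s = (a+b+c)/2 = (9.5+3.8+9.7)/2 = 11.5
A = √(s(s-a)(s-b)(s-c)) = √(11.5·2·7.7·1.8)
A = √318.78 = 17.85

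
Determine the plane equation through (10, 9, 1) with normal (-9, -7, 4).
d = n·P = (-9)(10) + (-7)(9) + (4)(1) = -149
Plane: -9x - 7y + 4z = -149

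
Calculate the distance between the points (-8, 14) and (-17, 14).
Using the distance formula: d = sqrt((x₂-x₁)² + (y₂-y₁)²)
dx = (-17) - (-8) = -9
dy = 14 - 14 = 0
d = sqrt((-9)² + 0²) = sqrt(81 + 0) = sqrt(81) = 9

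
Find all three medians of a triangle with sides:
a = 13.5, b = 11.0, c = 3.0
Using m_x = ½√(2y² + 2z² - x²):
m_a = ½√(2·11.0² + 2·3.0² - 13.5²) = ½√77.75 = 4.409
m_b = ½√(2·13.5² + 2·3.0² - 11.0²) = ½√261.5 = 8.085
m_c = ½√(2·13.5² + 2·11.0² - 3.0²) = ½√597.5 = 12.22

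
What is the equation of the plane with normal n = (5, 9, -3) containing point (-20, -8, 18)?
d = n·P = (5)(-20) + (9)(-8) + (-3)(18) = -226
Plane: 5x + 9y - 3z = -226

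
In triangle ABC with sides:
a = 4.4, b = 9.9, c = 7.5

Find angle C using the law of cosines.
cos(C) = (a² + b² - c²)/(2ab)
cos(C) = (4.4² + 9.9² - 7.5²)/(2·4.4·9.9) = 61.12/87.12 = 0.701561
C = arccos(0.701561) = 45.45°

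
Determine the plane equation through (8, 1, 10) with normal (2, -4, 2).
d = n·P = (2)(8) + (-4)(1) + (2)(10) = 32
Plane: 2x - 4y + 2z = 32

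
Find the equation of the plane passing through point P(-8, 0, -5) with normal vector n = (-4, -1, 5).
d = n·P = (-4)(-8) + (-1)(0) + (5)(-5) = 7
Plane: -4x - y + 5z = 7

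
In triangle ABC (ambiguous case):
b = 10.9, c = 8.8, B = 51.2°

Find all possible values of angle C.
sin(C)/c = sin(B)/b  →  sin(C) = c·sin(B)/b = 8.8·sin(51.2°)/10.9 = 0.629190
C₁ = arcsin(0.629190) = 38.99°,  C₂ = 180° - C₁ = 141.01°
Check C₂: A = 180° - 51.2° - 141.01° = -12.21° ≤ 0, rejected
C = 38.99° (one solution)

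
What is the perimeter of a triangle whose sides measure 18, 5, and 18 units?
Perimeter = sum of all sides
Perimeter = 18 + 5 + 18
Perimeter = 41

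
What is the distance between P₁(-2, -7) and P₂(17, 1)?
Using the distance formula: d = sqrt((x₂-x₁)² + (y₂-y₁)²)
dx = 17 - (-2) = 19
dy = 1 - (-7) = 8
d = sqrt(19² + 8²) = sqrt(361 + 64) = sqrt(425) = 20.62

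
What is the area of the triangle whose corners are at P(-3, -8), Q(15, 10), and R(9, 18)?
Using the coordinate formula: Area = (1/2)|x₁(y₂-y₃) + x₂(y₃-y₁) + x₃(y₁-y₂)|
Area = (1/2)|(-3)(10-18) + 15(18-(-8)) + 9((-8)-10)|
Area = (1/2)|(-3)*(-8) + 15*26 + 9*(-18)|
Area = (1/2)|24 + 390 + (-162)|
Area = (1/2)*252 = 126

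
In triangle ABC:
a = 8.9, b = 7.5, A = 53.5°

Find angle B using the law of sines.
sin(B)/b = sin(A)/a
sin(B) = b·sin(A)/a = 7.5·sin(53.5°)/8.9 = 0.677407
B = arcsin(0.677407) = 42.64°  (b ≤ a, so B ≤ A and the acute solution is unique)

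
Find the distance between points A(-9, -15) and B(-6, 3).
Using the distance formula: d = sqrt((x₂-x₁)² + (y₂-y₁)²)
dx = (-6) - (-9) = 3
dy = 3 - (-15) = 18
d = sqrt(3² + 18²) = sqrt(9 + 324) = sqrt(333) = 18.25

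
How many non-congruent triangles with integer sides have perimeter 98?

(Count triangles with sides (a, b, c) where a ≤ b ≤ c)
With a ≤ b ≤ c and a + b + c = 98, the triangle inequality a + b > c gives c < 98/2, so c ≤ 48.
Iterate a from 1 to ⌊p/3⌋ = 32; for each a, b ranges from a to ⌊(p−a)/2⌋ with c = p − a − b, keeping only c ≥ b.
Triples: (2, 48, 48), (3, 47, 48), (4, 46, 48), …
Count = 200 triangles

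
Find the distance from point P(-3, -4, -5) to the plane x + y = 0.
d = |1(-3) + 1(-4) + 0(-5) - (0)| / √(1² + 1² + 0²) = 7/√2 = 4.95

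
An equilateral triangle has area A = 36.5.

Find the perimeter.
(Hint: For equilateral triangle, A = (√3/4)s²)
A = (√3/4)s²  →  s² = 4A/√3 = 4·36.5/√3 = 84.2931
s = 9.18113
Perimeter = 3s = 27.54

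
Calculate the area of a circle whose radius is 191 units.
Area = pi * r²
Area = pi * 191²
Area = pi * 36481
Area = 114608.44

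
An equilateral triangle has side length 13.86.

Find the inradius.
For an equilateral triangle, r = s/(2√3) where s is the side.
r = 13.86/(2√3) = 13.86/3.464102 = 4.001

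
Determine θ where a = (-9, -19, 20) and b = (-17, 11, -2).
a·b = -96, |a|² = 842, |b|² = 414
cos θ = -96/√348588 ≈ -0.1626
θ ≈ 99.36°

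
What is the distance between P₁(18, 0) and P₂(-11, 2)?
Using the distance formula: d = sqrt((x₂-x₁)² + (y₂-y₁)²)
dx = (-11) - 18 = -29
dy = 2 - 0 = 2
d = sqrt((-29)² + 2²) = sqrt(841 + 4) = sqrt(845) = 29.07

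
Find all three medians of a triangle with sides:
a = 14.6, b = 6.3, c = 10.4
Using m_x = ½√(2y² + 2z² - x²):
m_a = ½√(2·6.3² + 2·10.4² - 14.6²) = ½√82.54 = 4.543
m_b = ½√(2·14.6² + 2·10.4² - 6.3²) = ½√602.95 = 12.28
m_c = ½√(2·14.6² + 2·6.3² - 10.4²) = ½√397.54 = 9.969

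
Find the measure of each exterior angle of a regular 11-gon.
Exterior angle of a regular n-gon = 360/n
Exterior angle = 360/11
Exterior angle = 32.73 degrees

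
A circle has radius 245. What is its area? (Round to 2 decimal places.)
Area = pi * r²
Area = pi * 245²
Area = pi * 60025
Area = 188574.10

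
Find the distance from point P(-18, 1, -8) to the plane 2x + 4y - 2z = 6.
d = |2(-18) + 4(1) + (-2)(-8) - (6)| / √(2² + 4² + (-2)²) = 22/√24 = 4.491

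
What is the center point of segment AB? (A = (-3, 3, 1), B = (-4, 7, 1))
Midpoint = ((-3-4)/2, (3+7)/2, (1+1)/2) = (-3.5, 5, 1)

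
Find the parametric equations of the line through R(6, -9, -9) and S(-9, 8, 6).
Direction vector d = S - R = (-15, 17, 15)
x = 6 - 15t, y = -9 + 17t, z = -9 + 15t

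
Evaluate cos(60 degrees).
cos(60 degrees) = 1/2
Decimal approximation: 0.5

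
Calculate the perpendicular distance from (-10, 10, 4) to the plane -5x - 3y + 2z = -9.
d = |(-5)(-10) + (-3)(10) + 2(4) - (-9)| / √((-5)² + (-3)² + 2²) = 37/√38 = 6.002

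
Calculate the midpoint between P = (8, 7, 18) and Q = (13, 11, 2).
Midpoint = ((8+13)/2, (7+11)/2, (18+2)/2) = (10.5, 9, 10)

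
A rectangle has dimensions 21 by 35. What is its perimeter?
Perimeter = 2 * (length + width)
Perimeter = 2 * (21 + 35)
Perimeter = 2 * 56
Perimeter = 112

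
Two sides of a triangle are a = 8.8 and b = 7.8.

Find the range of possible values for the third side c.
By the triangle inequality: |a - b| < c < a + b
|8.8 - 7.8| < c < 8.8 + 7.8
1 < c < 16.6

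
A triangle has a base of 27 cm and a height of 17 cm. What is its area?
Area = (1/2) * base * height
Area = (1/2) * 27 * 17
Area = 229.50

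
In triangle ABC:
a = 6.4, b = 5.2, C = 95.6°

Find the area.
Using A = ½ab·sin(C):
A = ½·6.4·5.2·sin(95.6°) = ½·33.28·0.995227 = 16.56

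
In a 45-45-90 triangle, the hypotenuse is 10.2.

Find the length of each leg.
In a 45-45-90 triangle, hypotenuse = leg·√2  →  leg = hypotenuse/√2
leg = 10.2/√2 = 7.212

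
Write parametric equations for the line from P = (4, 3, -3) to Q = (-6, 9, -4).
Direction vector d = Q - P = (-10, 6, -1)
x = 4 - 10t, y = 3 + 6t, z = -3 - t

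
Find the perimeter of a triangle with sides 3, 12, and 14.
Perimeter = sum of all sides
Perimeter = 3 + 12 + 14
Perimeter = 29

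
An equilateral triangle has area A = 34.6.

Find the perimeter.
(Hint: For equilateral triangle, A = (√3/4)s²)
A = (√3/4)s²  →  s² = 4A/√3 = 4·34.6/√3 = 79.9053
s = 8.93898
Perimeter = 3s = 26.82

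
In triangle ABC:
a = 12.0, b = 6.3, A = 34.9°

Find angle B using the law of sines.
sin(B)/b = sin(A)/a
sin(B) = b·sin(A)/a = 6.3·sin(34.9°)/12.0 = 0.300377
B = arcsin(0.300377) = 17.48°  (b ≤ a, so B ≤ A and the acute solution is unique)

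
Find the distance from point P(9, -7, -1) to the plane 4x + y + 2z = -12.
d = |4(9) + 1(-7) + 2(-1) - (-12)| / √(4² + 1² + 2²) = 39/√21 = 8.51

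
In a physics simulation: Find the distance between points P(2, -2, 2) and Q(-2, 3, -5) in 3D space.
d = √[(-4)² + (5)² + (-7)²] = √90 = 9.487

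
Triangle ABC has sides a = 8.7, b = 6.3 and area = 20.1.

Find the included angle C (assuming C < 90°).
Area = ½ab·sin(C)  →  sin(C) = 2·Area/(ab)
sin(C) = 2·20.1/(8.7·6.3) = 0.733443
C = arcsin(0.733443) = 47.18°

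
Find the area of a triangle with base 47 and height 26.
Area = (1/2) * base * height
Area = (1/2) * 47 * 26
Area = 611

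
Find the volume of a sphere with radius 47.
Volume = (4/3) * pi * r³
Volume = (4/3) * pi * 47³
Volume = (4/3) * pi * 103823
Volume = 434892.77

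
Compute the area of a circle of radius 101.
Area = pi * r²
Area = pi * 101²
Area = pi * 10201
Area = 32047.39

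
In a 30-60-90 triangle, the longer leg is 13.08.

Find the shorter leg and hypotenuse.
In a 30-60-90 triangle, sides are in ratio 1 : √3 : 2.
Long leg = short leg·√3  →  short leg = 13.08/√3 = 7.552
Hypotenuse = 2·(short leg) = 2·13.08/√3 = 15.1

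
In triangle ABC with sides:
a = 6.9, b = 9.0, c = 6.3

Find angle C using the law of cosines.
cos(C) = (a² + b² - c²)/(2ab)
cos(C) = (6.9² + 9.0² - 6.3²)/(2·6.9·9.0) = 88.92/124.2 = 0.715942
C = arccos(0.715942) = 44.28°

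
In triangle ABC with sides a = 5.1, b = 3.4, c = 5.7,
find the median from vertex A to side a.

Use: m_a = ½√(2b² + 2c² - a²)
m_a = ½√(2·3.4² + 2·5.7² - 5.1²)
m_a = ½√(23.12 + 64.98 - 26.01) = ½√62.09 = 3.94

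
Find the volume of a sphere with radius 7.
Volume = (4/3) * pi * r³
Volume = (4/3) * pi * 7³
Volume = (4/3) * pi * 343
Volume = 1436.76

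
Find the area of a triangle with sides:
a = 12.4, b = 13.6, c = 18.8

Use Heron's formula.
s = (a+b+c)/2 = (12.4+13.6+18.8)/2 = 22.4
A = √(s(s-a)(s-b)(s-c)) = √(22.4·10·8.8·3.6)
A = √7096.32 = 84.24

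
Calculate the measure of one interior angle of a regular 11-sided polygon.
Interior angle of a regular n-gon = (n-2)*180/n
Interior angle = (11-2)*180/11
Interior angle = 9*180/11
Interior angle = 1620/11
Interior angle = 147.27 degrees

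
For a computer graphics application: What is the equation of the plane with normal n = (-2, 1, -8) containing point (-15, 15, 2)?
d = n·P = (-2)(-15) + (1)(15) + (-8)(2) = 29
Plane: -2x + y - 8z = 29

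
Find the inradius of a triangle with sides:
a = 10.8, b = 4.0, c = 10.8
s = (a+b+c)/2 = (10.8+4.0+10.8)/2 = 12.8
Area = √(s(s-a)(s-b)(s-c)) = √(12.8·2·8.8·2) = 21.2264
r = Area/s = 21.2264/12.8 = 1.658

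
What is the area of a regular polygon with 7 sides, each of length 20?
For a regular 7-gon with side length s = 20:
Apothem a = s / (2*tan(pi/7)) = 20 / (2*tan(pi/7)) ≈ 20.7652
Perimeter P = 7 * 20 = 140
Area = (1/2) * P * a = (1/2) * 140 * 20.7652 = 1453.56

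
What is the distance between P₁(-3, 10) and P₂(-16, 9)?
Using the distance formula: d = sqrt((x₂-x₁)² + (y₂-y₁)²)
dx = (-16) - (-3) = -13
dy = 9 - 10 = -1
d = sqrt((-13)² + (-1)²) = sqrt(169 + 1) = sqrt(170) = 13.04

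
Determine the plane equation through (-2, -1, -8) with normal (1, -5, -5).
d = n·P = (1)(-2) + (-5)(-1) + (-5)(-8) = 43
Plane: x - 5y - 5z = 43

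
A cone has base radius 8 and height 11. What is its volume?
Volume = (1/3) * pi * r² * h
Volume = (1/3) * pi * 8² * 11
Volume = (1/3) * pi * 64 * 11
Volume = (1/3) * pi * 704
Volume = 737.23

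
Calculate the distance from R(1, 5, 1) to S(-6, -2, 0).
d = √[(-7)² + (-7)² + (-1)²] = √99 = 9.95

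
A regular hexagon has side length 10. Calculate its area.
For a regular 6-gon with side length s = 10:
Apothem a = s / (2*tan(pi/6)) = 10 / (2*tan(pi/6)) ≈ 8.6603
Perimeter P = 6 * 10 = 60
Area = (1/2) * P * a = (1/2) * 60 * 8.6603 = 259.81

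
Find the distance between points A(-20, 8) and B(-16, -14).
Using the distance formula: d = sqrt((x₂-x₁)² + (y₂-y₁)²)
dx = (-16) - (-20) = 4
dy = (-14) - 8 = -22
d = sqrt(4² + (-22)²) = sqrt(16 + 484) = sqrt(500) = 22.36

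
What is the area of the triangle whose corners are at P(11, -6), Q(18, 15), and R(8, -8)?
Using the coordinate formula: Area = (1/2)|x₁(y₂-y₃) + x₂(y₃-y₁) + x₃(y₁-y₂)|
Area = (1/2)|11(15-(-8)) + 18((-8)-(-6)) + 8((-6)-15)|
Area = (1/2)|11*23 + 18*(-2) + 8*(-21)|
Area = (1/2)|253 + (-36) + (-168)|
Area = (1/2)*49 = 24.50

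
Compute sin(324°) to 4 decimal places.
sin(324 degrees) = -0.5878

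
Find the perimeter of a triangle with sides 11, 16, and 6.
Perimeter = sum of all sides
Perimeter = 11 + 16 + 6
Perimeter = 33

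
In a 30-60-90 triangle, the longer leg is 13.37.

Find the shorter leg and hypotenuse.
In a 30-60-90 triangle, sides are in ratio 1 : √3 : 2.
Long leg = short leg·√3  →  short leg = 13.37/√3 = 7.719
Hypotenuse = 2·(short leg) = 2·13.37/√3 = 15.44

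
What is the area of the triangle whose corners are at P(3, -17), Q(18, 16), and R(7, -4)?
Using the coordinate formula: Area = (1/2)|x₁(y₂-y₃) + x₂(y₃-y₁) + x₃(y₁-y₂)|
Area = (1/2)|3(16-(-4)) + 18((-4)-(-17)) + 7((-17)-16)|
Area = (1/2)|3*20 + 18*13 + 7*(-33)|
Area = (1/2)|60 + 234 + (-231)|
Area = (1/2)*63 = 31.50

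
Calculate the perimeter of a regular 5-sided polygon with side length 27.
Perimeter = number of sides * side length
Perimeter = 5 * 27
Perimeter = 135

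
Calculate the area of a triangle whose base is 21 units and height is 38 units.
Area = (1/2) * base * height
Area = (1/2) * 21 * 38
Area = 399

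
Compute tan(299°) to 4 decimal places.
tan(299 degrees) = -1.804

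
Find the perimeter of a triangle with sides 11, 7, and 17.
Perimeter = sum of all sides
Perimeter = 11 + 7 + 17
Perimeter = 35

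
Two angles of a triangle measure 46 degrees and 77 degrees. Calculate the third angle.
Sum of angles in a triangle = 180 degrees
Third angle = 180 - 46 - 77
Third angle = 57 degrees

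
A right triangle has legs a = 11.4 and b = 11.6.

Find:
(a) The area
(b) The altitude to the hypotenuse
(a) Area = ½ab = ½·11.4·11.6 = 66.12
(b) Hypotenuse c = √(11.4² + 11.6²) = √264.52 = 16.2641
    Area = ½·c·h_c  →  h_c = 2·Area/c = 2·66.12/16.2641 = 8.131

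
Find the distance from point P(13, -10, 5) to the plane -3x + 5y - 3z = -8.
d = |(-3)(13) + 5(-10) + (-3)(5) - (-8)| / √((-3)² + 5² + (-3)²) = 96/√43 = 14.64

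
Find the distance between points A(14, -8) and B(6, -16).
Using the distance formula: d = sqrt((x₂-x₁)² + (y₂-y₁)²)
dx = 6 - 14 = -8
dy = (-16) - (-8) = -8
d = sqrt((-8)² + (-8)²) = sqrt(64 + 64) = sqrt(128) = 11.31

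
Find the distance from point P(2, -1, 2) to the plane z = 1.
d = |0(2) + 0(-1) + 1(2) - (1)| / √(0² + 0² + 1²) = 1/√1 = 1.0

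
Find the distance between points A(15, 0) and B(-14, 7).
Using the distance formula: d = sqrt((x₂-x₁)² + (y₂-y₁)²)
dx = (-14) - 15 = -29
dy = 7 - 0 = 7
d = sqrt((-29)² + 7²) = sqrt(841 + 49) = sqrt(890) = 29.83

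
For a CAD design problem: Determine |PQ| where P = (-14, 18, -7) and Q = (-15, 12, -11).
d = √[(-1)² + (-6)² + (-4)²] = √53 = 7.28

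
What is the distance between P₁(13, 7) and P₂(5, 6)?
Using the distance formula: d = sqrt((x₂-x₁)² + (y₂-y₁)²)
dx = 5 - 13 = -8
dy = 6 - 7 = -1
d = sqrt((-8)² + (-1)²) = sqrt(64 + 1) = sqrt(65) = 8.06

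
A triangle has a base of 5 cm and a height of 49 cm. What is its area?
Area = (1/2) * base * height
Area = (1/2) * 5 * 49
Area = 122.50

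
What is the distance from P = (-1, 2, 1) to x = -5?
d = |1(-1) + 0(2) + 0(1) - (-5)| / √(1² + 0² + 0²) = 4/√1 = 4.0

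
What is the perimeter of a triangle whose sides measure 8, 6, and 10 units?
Perimeter = sum of all sides
Perimeter = 8 + 6 + 10
Perimeter = 24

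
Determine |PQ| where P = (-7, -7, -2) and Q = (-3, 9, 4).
d = √[(4)² + (16)² + (6)²] = √308 = 17.55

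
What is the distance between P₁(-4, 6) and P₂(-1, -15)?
Using the distance formula: d = sqrt((x₂-x₁)² + (y₂-y₁)²)
dx = (-1) - (-4) = 3
dy = (-15) - 6 = -21
d = sqrt(3² + (-21)²) = sqrt(9 + 441) = sqrt(450) = 21.21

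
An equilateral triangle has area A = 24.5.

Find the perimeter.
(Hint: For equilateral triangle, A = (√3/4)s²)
A = (√3/4)s²  →  s² = 4A/√3 = 4·24.5/√3 = 56.5803
s = 7.52199
Perimeter = 3s = 22.57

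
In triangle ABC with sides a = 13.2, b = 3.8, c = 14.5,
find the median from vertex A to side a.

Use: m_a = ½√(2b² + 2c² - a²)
m_a = ½√(2·3.8² + 2·14.5² - 13.2²)
m_a = ½√(28.88 + 420.5 - 174.24) = ½√275.14 = 8.294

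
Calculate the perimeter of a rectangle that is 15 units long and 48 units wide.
Perimeter = 2 * (length + width)
Perimeter = 2 * (15 + 48)
Perimeter = 2 * 63
Perimeter = 126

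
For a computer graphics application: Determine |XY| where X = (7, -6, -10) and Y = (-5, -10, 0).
d = √[(-12)² + (-4)² + (10)²] = √260 = 16.12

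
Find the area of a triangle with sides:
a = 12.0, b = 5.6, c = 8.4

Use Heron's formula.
s = (a+b+c)/2 = (12.0+5.6+8.4)/2 = 13
A = √(s(s-a)(s-b)(s-c)) = √(13·1·7.4·4.6)
A = √442.52 = 21.04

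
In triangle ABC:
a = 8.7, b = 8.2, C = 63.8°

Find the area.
Using A = ½ab·sin(C):
A = ½·8.7·8.2·sin(63.8°) = ½·71.34·0.897258 = 32.01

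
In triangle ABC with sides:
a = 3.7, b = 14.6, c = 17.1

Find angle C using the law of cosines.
cos(C) = (a² + b² - c²)/(2ab)
cos(C) = (3.7² + 14.6² - 17.1²)/(2·3.7·14.6) = -65.56/108.04 = -0.606812
C = arccos(-0.606812) = 127.4°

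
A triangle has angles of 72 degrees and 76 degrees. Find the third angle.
Sum of angles in a triangle = 180 degrees
Third angle = 180 - 72 - 76
Third angle = 32 degrees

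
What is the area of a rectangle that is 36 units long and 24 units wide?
Area = length * width
Area = 36 * 24
Area = 864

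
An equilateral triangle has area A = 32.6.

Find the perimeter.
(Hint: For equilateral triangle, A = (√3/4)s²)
A = (√3/4)s²  →  s² = 4A/√3 = 4·32.6/√3 = 75.2865
s = 8.67678
Perimeter = 3s = 26.03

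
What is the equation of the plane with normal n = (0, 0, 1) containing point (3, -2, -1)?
d = n·P = (0)(3) + (0)(-2) + (1)(-1) = -1
Plane: z = -1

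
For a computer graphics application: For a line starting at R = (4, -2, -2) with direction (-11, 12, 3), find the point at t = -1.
P(-1) = (4 + (-11)(-1), -2 + 12(-1), -2 + 3(-1)) = (15, -14, -5)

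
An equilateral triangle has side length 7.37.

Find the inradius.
For an equilateral triangle, r = s/(2√3) where s is the side.
r = 7.37/(2√3) = 7.37/3.464102 = 2.128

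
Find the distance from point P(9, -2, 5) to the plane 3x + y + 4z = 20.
d = |3(9) + 1(-2) + 4(5) - (20)| / √(3² + 1² + 4²) = 25/√26 = 4.903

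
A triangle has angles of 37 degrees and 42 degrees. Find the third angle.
Sum of angles in a triangle = 180 degrees
Third angle = 180 - 37 - 42
Third angle = 101 degrees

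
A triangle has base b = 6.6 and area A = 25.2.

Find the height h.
A = ½bh  →  h = 2A/b
h = 2·25.2/6.6 = 7.636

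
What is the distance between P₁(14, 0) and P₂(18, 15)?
Using the distance formula: d = sqrt((x₂-x₁)² + (y₂-y₁)²)
dx = 18 - 14 = 4
dy = 15 - 0 = 15
d = sqrt(4² + 15²) = sqrt(16 + 225) = sqrt(241) = 15.52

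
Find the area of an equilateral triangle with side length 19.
Area = (sqrt(3)/4) * s²
Area = (sqrt(3)/4) * 19²
Area = (sqrt(3)/4) * 361
Area = 156.32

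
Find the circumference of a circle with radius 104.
Circumference = 2 * pi * r
Circumference = 2 * pi * 104
Circumference = 653.45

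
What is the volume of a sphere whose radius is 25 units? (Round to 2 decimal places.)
Volume = (4/3) * pi * r³
Volume = (4/3) * pi * 25³
Volume = (4/3) * pi * 15625
Volume = 65449.85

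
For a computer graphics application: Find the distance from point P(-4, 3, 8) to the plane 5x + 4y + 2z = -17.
d = |5(-4) + 4(3) + 2(8) - (-17)| / √(5² + 4² + 2²) = 25/√45 = 3.727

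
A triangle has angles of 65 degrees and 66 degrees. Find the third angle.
Sum of angles in a triangle = 180 degrees
Third angle = 180 - 65 - 66
Third angle = 49 degrees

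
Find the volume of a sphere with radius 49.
Volume = (4/3) * pi * r³
Volume = (4/3) * pi * 49³
Volume = (4/3) * pi * 117649
Volume = 492806.98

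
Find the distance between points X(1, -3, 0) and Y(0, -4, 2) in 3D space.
d = √[(-1)² + (-1)² + (2)²] = √6 = 2.449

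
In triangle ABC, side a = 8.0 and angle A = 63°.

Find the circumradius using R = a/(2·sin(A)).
R = a/(2·sin(A)) = 8.0/(2·sin(63°))
R = 8.0/(2·0.891007) = 8.0/1.782013 = 4.489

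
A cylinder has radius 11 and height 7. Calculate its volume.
Volume = pi * r² * h
Volume = pi * 11² * 7
Volume = pi * 121 * 7
Volume = pi * 847
Volume = 2660.93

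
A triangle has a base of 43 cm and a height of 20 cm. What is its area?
Area = (1/2) * base * height
Area = (1/2) * 43 * 20
Area = 430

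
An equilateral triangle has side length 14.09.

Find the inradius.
For an equilateral triangle, r = s/(2√3) where s is the side.
r = 14.09/(2√3) = 14.09/3.464102 = 4.067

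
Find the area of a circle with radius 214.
Area = pi * r²
Area = pi * 214²
Area = pi * 45796
Area = 143872.38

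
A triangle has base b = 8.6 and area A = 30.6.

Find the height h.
A = ½bh  →  h = 2A/b
h = 2·30.6/8.6 = 7.116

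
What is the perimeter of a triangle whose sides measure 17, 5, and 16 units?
Perimeter = sum of all sides
Perimeter = 17 + 5 + 16
Perimeter = 38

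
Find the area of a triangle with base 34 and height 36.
Area = (1/2) * base * height
Area = (1/2) * 34 * 36
Area = 612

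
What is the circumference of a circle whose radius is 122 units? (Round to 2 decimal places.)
Circumference = 2 * pi * r
Circumference = 2 * pi * 122
Circumference = 766.55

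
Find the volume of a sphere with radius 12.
Volume = (4/3) * pi * r³
Volume = (4/3) * pi * 12³
Volume = (4/3) * pi * 1728
Volume = 7238.23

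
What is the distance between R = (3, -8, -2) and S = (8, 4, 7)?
d = √[(5)² + (12)² + (9)²] = √250 = 15.81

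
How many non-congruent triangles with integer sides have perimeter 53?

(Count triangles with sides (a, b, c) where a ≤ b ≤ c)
With a ≤ b ≤ c and a + b + c = 53, the triangle inequality a + b > c gives c < 53/2, so c ≤ 26.
Iterate a from 1 to ⌊p/3⌋ = 17; for each a, b ranges from a to ⌊(p−a)/2⌋ with c = p − a − b, keeping only c ≥ b.
Triples: (1, 26, 26), (2, 25, 26), (3, 24, 26), …
Count = 65 triangles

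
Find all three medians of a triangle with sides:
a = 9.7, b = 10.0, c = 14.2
Using m_x = ½√(2y² + 2z² - x²):
m_a = ½√(2·10.0² + 2·14.2² - 9.7²) = ½√509.19 = 11.28
m_b = ½√(2·9.7² + 2·14.2² - 10.0²) = ½√491.46 = 11.08
m_c = ½√(2·9.7² + 2·10.0² - 14.2²) = ½√186.54 = 6.829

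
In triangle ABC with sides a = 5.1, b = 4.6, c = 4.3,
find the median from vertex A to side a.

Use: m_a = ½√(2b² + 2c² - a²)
m_a = ½√(2·4.6² + 2·4.3² - 5.1²)
m_a = ½√(42.32 + 36.98 - 26.01) = ½√53.29 = 3.65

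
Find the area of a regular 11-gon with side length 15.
For a regular 11-gon with side length s = 15:
Apothem a = s / (2*tan(pi/11)) = 15 / (2*tan(pi/11)) ≈ 25.5427
Perimeter P = 11 * 15 = 165
Area = (1/2) * P * a = (1/2) * 165 * 25.5427 = 2107.27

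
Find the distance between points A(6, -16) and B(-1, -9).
Using the distance formula: d = sqrt((x₂-x₁)² + (y₂-y₁)²)
dx = (-1) - 6 = -7
dy = (-9) - (-16) = 7
d = sqrt((-7)² + 7²) = sqrt(49 + 49) = sqrt(98) = 9.90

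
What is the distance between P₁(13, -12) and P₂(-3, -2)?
Using the distance formula: d = sqrt((x₂-x₁)² + (y₂-y₁)²)
dx = (-3) - 13 = -16
dy = (-2) - (-12) = 10
d = sqrt((-16)² + 10²) = sqrt(256 + 100) = sqrt(356) = 18.87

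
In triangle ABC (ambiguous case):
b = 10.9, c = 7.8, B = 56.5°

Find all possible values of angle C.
sin(C)/c = sin(B)/b  →  sin(C) = c·sin(B)/b = 7.8·sin(56.5°)/10.9 = 0.596726
C₁ = arcsin(0.596726) = 36.64°,  C₂ = 180° - C₁ = 143.36°
Check C₂: A = 180° - 56.5° - 143.36° = -19.86° ≤ 0, rejected
C = 36.64° (one solution)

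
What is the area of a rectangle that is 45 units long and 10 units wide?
Area = length * width
Area = 45 * 10
Area = 450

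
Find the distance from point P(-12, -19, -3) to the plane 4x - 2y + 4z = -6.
d = |4(-12) + (-2)(-19) + 4(-3) - (-6)| / √(4² + (-2)² + 4²) = 16/√36 = 2.667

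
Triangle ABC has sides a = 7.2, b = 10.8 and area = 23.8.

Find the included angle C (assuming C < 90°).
Area = ½ab·sin(C)  →  sin(C) = 2·Area/(ab)
sin(C) = 2·23.8/(7.2·10.8) = 0.612140
C = arcsin(0.612140) = 37.74°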